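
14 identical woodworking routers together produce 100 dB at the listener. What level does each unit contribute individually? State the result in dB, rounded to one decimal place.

Dividing the total intensity by 14 lowers the level by 10·log₁₀ 14 = 11.461 dB: L₁ = 100 − 11.461.

88.5 dB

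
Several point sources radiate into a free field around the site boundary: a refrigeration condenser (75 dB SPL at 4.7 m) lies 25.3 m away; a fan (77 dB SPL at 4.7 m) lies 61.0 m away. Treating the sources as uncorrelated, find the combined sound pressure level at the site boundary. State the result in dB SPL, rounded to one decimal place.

Propagate each source to the receiver with L = L_ref − 20·log₁₀(r/r_ref), then add intensities.
refrigeration condenser: 75 − 20·log₁₀(25.3/4.7) = 75 − 14.62 = 60.38 dB SPL.
fan: 77 − 20·log₁₀(61.0/4.7) = 77 − 22.26 = 54.74 dB SPL.
Σ 10^(L/10) = 1.389e+06 → L_total = 10·log₁₀(1.389e+06) = 61.43 dB SPL.

61.4 dB SPL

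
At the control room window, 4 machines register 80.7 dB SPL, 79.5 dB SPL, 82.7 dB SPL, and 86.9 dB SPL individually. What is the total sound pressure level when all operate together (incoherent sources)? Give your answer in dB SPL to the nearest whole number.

For uncorrelated sources the intensities add, so convert each level to linear form, sum, and take 10·log₁₀ of the total.
Σ 10^(L/10) = 10^(80.7/10) + 10^(79.5/10) + 10^(82.7/10) + 10^(86.9/10) = 8.826e+08.
L_total = 10·log₁₀(8.826e+08) = 89.46 dB SPL.

89 dB SPL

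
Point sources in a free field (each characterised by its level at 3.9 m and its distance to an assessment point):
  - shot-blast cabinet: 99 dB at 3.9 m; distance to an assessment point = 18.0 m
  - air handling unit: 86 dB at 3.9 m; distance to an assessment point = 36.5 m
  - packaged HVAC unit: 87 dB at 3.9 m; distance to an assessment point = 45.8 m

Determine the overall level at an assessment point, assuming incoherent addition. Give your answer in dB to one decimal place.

Apply inverse-square spreading to bring every level to the receiver, then sum 10^(L/10).
shot-blast cabinet: 99 − 20·log₁₀(18.0/3.9) = 99 − 13.28 = 85.72 dB.
air handling unit: 86 − 20·log₁₀(36.5/3.9) = 86 − 19.42 = 66.58 dB.
packaged HVAC unit: 87 − 20·log₁₀(45.8/3.9) = 87 − 21.40 = 65.60 dB.
Σ 10^(L/10) = 3.811e+08 → L_total = 10·log₁₀(3.811e+08) = 85.81 dB.

85.8 dB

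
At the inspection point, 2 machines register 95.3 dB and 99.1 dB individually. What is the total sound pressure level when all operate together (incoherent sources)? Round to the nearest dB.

For uncorrelated sources the intensities add, so convert each level to linear form, sum, and take 10·log₁₀ of the total.
Σ 10^(L/10) = 10^(95.3/10) + 10^(99.1/10) = 1.152e+10.
L_total = 10·log₁₀(1.152e+10) = 100.61 dB.

101 dB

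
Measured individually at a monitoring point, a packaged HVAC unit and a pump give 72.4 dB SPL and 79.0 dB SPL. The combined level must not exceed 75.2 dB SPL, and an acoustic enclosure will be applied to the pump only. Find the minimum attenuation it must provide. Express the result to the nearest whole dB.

Fixed contribution from the other source: Σ 10^(L/10) = 10^(72.4/10) = 1.738e+07 (72.40 dB SPL).
The limit corresponds to 10^(75.2/10) = 3.311e+07; subtracting the fixed part leaves 1.574e+07 for the pump, i.e. 71.97 dB SPL.
Required insertion loss = 79.0 − 71.97 = 7.03 dB.

7 dB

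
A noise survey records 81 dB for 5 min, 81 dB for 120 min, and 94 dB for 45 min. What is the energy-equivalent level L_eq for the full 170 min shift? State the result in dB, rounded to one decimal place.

88.8 dB

Weight each interval's intensity by its duration and average over T = 170 min:
Σ tᵢ·10^(Lᵢ/10) = 5·10^(81/10) + 120·10^(81/10) + 45·10^(94/10) = 1.288e+11.
L_eq = 10·log₁₀(1.288e+11/170) = 88.79 dB.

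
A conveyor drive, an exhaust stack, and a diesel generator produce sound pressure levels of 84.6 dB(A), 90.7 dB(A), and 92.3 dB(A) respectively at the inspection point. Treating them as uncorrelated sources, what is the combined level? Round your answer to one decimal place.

For uncorrelated sources the intensities add, so convert each level to linear form, sum, and take 10·log₁₀ of the total.
Σ 10^(L/10) = 10^(84.6/10) + 10^(90.7/10) + 10^(92.3/10) = 3.162e+09.
L_total = 10·log₁₀(3.162e+09) = 95.00 dB(A).

95.0 dB(A)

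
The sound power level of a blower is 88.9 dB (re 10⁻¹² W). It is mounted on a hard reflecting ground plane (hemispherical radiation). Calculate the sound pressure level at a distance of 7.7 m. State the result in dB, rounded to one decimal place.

The power spreads over a hemisphere of area 2π·r², so L_p = L_w − 10·log₁₀(2π·r²).
2π·r² = 372.5 m², 10·log₁₀ of that is 25.712 dB.
L_p = 88.9 − 25.712 = 63.19 dB.

63.2 dB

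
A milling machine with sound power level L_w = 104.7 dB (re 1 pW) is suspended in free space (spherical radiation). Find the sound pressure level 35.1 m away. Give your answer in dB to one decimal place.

L_p = L_w − 10·log₁₀(4π·r²) with r = 35.1 m.
4π·r² = 1.548e+04 m², 10·log₁₀ of that is 41.898 dB.
L_p = 104.7 − 41.898 = 62.80 dB.

62.8 dB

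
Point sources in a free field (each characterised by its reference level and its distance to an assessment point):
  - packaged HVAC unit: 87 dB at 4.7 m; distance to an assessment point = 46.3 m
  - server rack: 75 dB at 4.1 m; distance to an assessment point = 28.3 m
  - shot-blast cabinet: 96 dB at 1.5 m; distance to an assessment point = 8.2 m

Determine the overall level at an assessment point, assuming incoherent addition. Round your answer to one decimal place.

Apply inverse-square spreading to bring every level to the receiver, then sum 10^(L/10).
packaged HVAC unit: 87 − 20·log₁₀(46.3/4.7) = 87 − 19.87 = 67.13 dB.
server rack: 75 − 20·log₁₀(28.3/4.1) = 75 − 16.78 = 58.22 dB.
shot-blast cabinet: 96 − 20·log₁₀(8.2/1.5) = 96 − 14.75 = 81.25 dB.
Σ 10^(L/10) = 1.390e+08 → L_total = 10·log₁₀(1.390e+08) = 81.43 dB.

81.4 dB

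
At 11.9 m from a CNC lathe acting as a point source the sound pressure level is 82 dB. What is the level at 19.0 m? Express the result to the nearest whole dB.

Spherical spreading from a point source gives a 20·log₁₀(r₂/r₁) drop.
L₂ = 82 − 20·log₁₀(19.0/11.9) = 82 − 4.064 = 77.94 dB.

78 dB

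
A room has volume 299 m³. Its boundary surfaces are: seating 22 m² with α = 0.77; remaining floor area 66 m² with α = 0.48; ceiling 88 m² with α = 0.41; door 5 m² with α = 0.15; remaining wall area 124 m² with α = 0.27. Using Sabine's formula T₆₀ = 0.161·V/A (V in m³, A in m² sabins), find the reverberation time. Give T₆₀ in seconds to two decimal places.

0.40 s

A = Σ Sᵢαᵢ = 22·0.77 + 66·0.48 + 88·0.41 + 5·0.15 + 124·0.27 = 118.93 m².
T₆₀ = 0.161·V/A = 0.161·299/118.93 = 0.405 s.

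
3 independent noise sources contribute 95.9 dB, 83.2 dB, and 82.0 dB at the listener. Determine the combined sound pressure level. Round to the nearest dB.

Incoherent sources combine by intensity addition: L_total = 10·log₁₀(Σ 10^(L_i/10)).
Σ 10^(L/10) = 10^(95.9/10) + 10^(83.2/10) + 10^(82.0/10) = 4.258e+09.
L_total = 10·log₁₀(4.258e+09) = 96.29 dB.

96 dB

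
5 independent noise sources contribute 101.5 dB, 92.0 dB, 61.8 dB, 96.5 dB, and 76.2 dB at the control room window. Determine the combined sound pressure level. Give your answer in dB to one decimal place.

103.1 dB

For uncorrelated sources the intensities add, so convert each level to linear form, sum, and take 10·log₁₀ of the total.
Σ 10^(L/10) = 10^(101.5/10) + 10^(92.0/10) + 10^(61.8/10) + 10^(96.5/10) + 10^(76.2/10) = 2.022e+10.
L_total = 10·log₁₀(2.022e+10) = 103.06 dB.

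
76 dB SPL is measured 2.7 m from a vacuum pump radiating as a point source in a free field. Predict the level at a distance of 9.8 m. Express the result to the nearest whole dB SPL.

For a point source, L₂ = L₁ − 20·log₁₀(r₂/r₁).
L₂ = 76 − 20·log₁₀(9.8/2.7) = 76 − 11.197 = 64.80 dB SPL.

65 dB SPL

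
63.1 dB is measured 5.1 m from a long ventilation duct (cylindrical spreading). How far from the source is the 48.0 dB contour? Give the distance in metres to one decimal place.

165.0 m

For a line source L₁ − L₂ = 10·log₁₀(r₂/r₁), so r₂ = r₁·10^((L₁−L₂)/10).
r₂ = 5.1·10^((63.1−48.0)/10) = 5.1·10^(15.1/10) = 165.03 m.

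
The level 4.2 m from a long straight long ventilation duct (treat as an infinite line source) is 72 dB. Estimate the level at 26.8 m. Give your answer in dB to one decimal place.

64.0 dB

Cylindrical spreading from a line source gives a 10·log₁₀(r₂/r₁) drop.
L₂ = 72 − 10·log₁₀(26.8/4.2) = 72 − 8.049 = 63.95 dB.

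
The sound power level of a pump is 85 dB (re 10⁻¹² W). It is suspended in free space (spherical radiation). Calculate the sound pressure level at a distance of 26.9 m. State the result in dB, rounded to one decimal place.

Free-field spherical radiation: L_p = L_w − 10·log₁₀(4π·r²), r = 26.9 m.
4π·r² = 9093 m², 10·log₁₀ of that is 39.587 dB.
L_p = 85 − 39.587 = 45.41 dB.

45.4 dB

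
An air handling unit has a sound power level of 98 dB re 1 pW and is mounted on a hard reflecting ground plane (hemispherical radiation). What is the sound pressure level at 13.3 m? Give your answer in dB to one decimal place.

The power spreads over a hemisphere of area 2π·r², so L_p = L_w − 10·log₁₀(2π·r²).
2π·r² = 1111 m², 10·log₁₀ of that is 30.459 dB.
L_p = 98 − 30.459 = 67.54 dB.

67.5 dB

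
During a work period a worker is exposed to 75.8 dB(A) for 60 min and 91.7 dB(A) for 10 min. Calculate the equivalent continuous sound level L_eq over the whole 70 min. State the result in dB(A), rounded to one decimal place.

L_eq = 10·log₁₀[(1/T)·Σ tᵢ·10^(Lᵢ/10)] with T = 70 min.
Σ tᵢ·10^(Lᵢ/10) = 60·10^(75.8/10) + 10·10^(91.7/10) = 1.707e+10.
L_eq = 10·log₁₀(1.707e+10/70) = 83.87 dB(A).

83.9 dB(A)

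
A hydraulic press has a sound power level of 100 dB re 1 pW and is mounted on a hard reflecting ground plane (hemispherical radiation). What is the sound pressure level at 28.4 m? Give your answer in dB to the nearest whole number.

63 dB

The power spreads over a hemisphere of area 2π·r², so L_p = L_w − 10·log₁₀(2π·r²).
2π·r² = 5068 m², 10·log₁₀ of that is 37.048 dB.
L_p = 100 − 37.048 = 62.95 dB.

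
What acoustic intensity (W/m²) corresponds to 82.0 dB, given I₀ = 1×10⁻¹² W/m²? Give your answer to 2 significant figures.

I/I₀ = 10^(82.0/10) = 1.585e+08, so I = 1.585e+08 × 10⁻¹² W/m².

0.00016 W/m²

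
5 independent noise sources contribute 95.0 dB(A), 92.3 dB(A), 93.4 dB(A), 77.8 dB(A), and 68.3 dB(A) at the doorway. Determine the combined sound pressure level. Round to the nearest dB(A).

99 dB(A)

For uncorrelated sources the intensities add, so convert each level to linear form, sum, and take 10·log₁₀ of the total.
Σ 10^(L/10) = 10^(95.0/10) + 10^(92.3/10) + 10^(93.4/10) + 10^(77.8/10) + 10^(68.3/10) = 7.115e+09.
L_total = 10·log₁₀(7.115e+09) = 98.52 dB(A).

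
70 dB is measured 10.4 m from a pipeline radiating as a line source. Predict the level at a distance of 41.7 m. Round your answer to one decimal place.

For a line source, L₂ = L₁ − 10·log₁₀(r₂/r₁).
L₂ = 70 − 10·log₁₀(41.7/10.4) = 70 − 6.031 = 63.97 dB.

64.0 dB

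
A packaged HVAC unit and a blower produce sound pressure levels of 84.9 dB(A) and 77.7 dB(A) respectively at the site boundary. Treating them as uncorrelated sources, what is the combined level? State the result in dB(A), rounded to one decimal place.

85.7 dB(A)

For uncorrelated sources the intensities add, so convert each level to linear form, sum, and take 10·log₁₀ of the total.
Σ 10^(L/10) = 10^(84.9/10) + 10^(77.7/10) = 3.679e+08.
L_total = 10·log₁₀(3.679e+08) = 85.66 dB(A).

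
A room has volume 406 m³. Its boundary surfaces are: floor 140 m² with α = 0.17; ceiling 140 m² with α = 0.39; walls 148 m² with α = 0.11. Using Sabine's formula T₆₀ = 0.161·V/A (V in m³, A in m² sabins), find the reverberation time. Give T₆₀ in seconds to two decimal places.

Summing Sᵢαᵢ: 140·0.17 + 140·0.39 + 148·0.11 = 94.68 m².
T₆₀ = 0.161 × 406 / 94.68 = 0.690 s.

0.69 s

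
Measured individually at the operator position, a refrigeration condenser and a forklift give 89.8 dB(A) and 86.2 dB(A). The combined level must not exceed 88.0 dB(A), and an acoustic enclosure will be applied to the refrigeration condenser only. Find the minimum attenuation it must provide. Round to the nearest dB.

6 dB

The untreated sources together contribute 10^(86.2/10) = 4.169e+08, i.e. 86.20 dB(A).
To meet 88.0 dB(A) overall, the treated refrigeration condenser may contribute at most 10^(88.0/10) − 4.169e+08 = 2.141e+08, i.e. 83.31 dB(A).
So the refrigeration condenser must be reduced from 89.8 to 83.31 dB(A): IL = 6.49 dB.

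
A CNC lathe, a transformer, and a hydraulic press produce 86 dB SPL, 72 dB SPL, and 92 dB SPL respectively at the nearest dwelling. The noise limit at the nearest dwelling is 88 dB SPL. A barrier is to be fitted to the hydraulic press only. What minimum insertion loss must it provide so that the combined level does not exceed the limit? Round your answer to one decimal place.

The untreated sources together contribute 10^(86/10) + 10^(72/10) = 4.140e+08, i.e. 86.17 dB SPL.
To meet 88 dB SPL overall, the treated hydraulic press may contribute at most 10^(88/10) − 4.140e+08 = 2.170e+08, i.e. 83.36 dB SPL.
So the hydraulic press must be reduced from 92 to 83.36 dB SPL: IL = 8.64 dB.

8.6 dB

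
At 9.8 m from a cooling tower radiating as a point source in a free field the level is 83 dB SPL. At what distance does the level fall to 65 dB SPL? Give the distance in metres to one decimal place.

The 18.0 dB drop corresponds to a distance ratio of 10^(18.0/20) for a point source.
r₂ = 9.8·10^((83−65)/20) = 9.8·10^(18.0/20) = 77.84 m.

77.8 m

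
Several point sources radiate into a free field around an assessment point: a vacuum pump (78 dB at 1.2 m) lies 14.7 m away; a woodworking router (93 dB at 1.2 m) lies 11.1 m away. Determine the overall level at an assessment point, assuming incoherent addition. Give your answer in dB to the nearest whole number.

Apply inverse-square spreading to bring every level to the receiver, then sum 10^(L/10).
vacuum pump: 78 − 20·log₁₀(14.7/1.2) = 78 − 21.76 = 56.24 dB.
woodworking router: 93 − 20·log₁₀(11.1/1.2) = 93 − 19.32 = 73.68 dB.
Σ 10^(L/10) = 2.374e+07 → L_total = 10·log₁₀(2.374e+07) = 73.75 dB.

74 dB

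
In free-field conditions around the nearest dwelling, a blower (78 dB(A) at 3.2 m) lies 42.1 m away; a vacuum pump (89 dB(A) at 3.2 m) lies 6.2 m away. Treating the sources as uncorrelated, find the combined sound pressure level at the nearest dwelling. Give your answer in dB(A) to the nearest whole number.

First find each source's level at the receiver (point-source: −20·log₁₀(r/r_ref)), then combine on an intensity basis.
blower: 78 − 20·log₁₀(42.1/3.2) = 78 − 22.38 = 55.62 dB(A).
vacuum pump: 89 − 20·log₁₀(6.2/3.2) = 89 − 5.74 = 83.26 dB(A).
Σ 10^(L/10) = 2.120e+08 → L_total = 10·log₁₀(2.120e+08) = 83.26 dB(A).

83 dB(A)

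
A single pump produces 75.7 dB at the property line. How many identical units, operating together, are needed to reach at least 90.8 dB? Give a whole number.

33

The shortfall is 90.8 − 75.7 = 15.1 dB, and N units add 10·log₁₀ N, so need 10·log₁₀ N ≥ 15.1.
N ≥ 10^(15.1/10) = 32.359, so N = 33.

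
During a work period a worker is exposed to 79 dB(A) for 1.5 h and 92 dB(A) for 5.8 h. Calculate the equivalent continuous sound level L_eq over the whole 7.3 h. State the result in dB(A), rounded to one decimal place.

91.1 dB(A)

The energy average is taken in the linear domain: L_eq = 10·log₁₀[(Σ tᵢ·10^(Lᵢ/10))/T], T = 7.3 h.
Σ tᵢ·10^(Lᵢ/10) = 1.5·10^(79/10) + 5.8·10^(92/10) = 9.312e+09.
L_eq = 10·log₁₀(9.312e+09/7.3) = 91.06 dB(A).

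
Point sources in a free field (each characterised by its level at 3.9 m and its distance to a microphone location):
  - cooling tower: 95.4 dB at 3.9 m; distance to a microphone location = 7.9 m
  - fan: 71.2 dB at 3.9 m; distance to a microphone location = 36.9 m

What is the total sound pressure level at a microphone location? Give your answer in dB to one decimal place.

89.3 dB

Propagate each source to the receiver with L = L_ref − 20·log₁₀(r/r_ref), then add intensities.
cooling tower: 95.4 − 20·log₁₀(7.9/3.9) = 95.4 − 6.13 = 89.27 dB.
fan: 71.2 − 20·log₁₀(36.9/3.9) = 71.2 − 19.52 = 51.68 dB.
Σ 10^(L/10) = 8.452e+08 → L_total = 10·log₁₀(8.452e+08) = 89.27 dB.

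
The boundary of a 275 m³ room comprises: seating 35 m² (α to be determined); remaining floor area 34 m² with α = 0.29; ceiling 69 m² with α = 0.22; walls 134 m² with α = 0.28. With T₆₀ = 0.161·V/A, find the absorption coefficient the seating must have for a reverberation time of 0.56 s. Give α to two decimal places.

A = 0.161·V/T₆₀ = 0.161·275/0.56 = 79.06 m² sabins.
Absorption from the other surfaces = 34·0.29 + 69·0.22 + 134·0.28 = 62.56 m², so the seating must supply 16.50 m² over 35 m².
α = 16.50/35 = 0.471.

0.47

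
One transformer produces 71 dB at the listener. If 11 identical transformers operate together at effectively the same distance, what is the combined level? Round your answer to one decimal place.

81.4 dB

N identical incoherent sources raise the level by 10·log₁₀ N.
L_total = 71 + 10·log₁₀(11) = 71 + 10.414 = 81.41 dB.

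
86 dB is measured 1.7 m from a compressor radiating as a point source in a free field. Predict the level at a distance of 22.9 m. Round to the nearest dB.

Point-source attenuation: ΔL = 20·log₁₀(r₂/r₁) = 20·log₁₀(22.9/1.7) = 22.588 dB.
L₂ = 86 − 20·log₁₀(22.9/1.7) = 86 − 22.588 = 63.41 dB.

63 dB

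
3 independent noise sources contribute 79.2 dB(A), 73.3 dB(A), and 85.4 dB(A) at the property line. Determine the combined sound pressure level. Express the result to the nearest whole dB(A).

87 dB(A)

For uncorrelated sources the intensities add, so convert each level to linear form, sum, and take 10·log₁₀ of the total.
Σ 10^(L/10) = 10^(79.2/10) + 10^(73.3/10) + 10^(85.4/10) = 4.513e+08.
L_total = 10·log₁₀(4.513e+08) = 86.54 dB(A).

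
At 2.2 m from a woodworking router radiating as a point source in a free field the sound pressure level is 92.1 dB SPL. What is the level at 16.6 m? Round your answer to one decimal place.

74.5 dB SPL

Point-source attenuation: ΔL = 20·log₁₀(r₂/r₁) = 20·log₁₀(16.6/2.2) = 17.554 dB.
L₂ = 92.1 − 20·log₁₀(16.6/2.2) = 92.1 − 17.554 = 74.55 dB SPL.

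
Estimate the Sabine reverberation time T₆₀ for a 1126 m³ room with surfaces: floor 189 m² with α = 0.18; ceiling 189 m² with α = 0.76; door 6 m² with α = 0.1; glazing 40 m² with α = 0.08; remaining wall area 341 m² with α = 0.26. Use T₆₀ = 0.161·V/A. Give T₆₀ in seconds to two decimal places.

0.67 s

A = Σ Sᵢαᵢ = 189·0.18 + 189·0.76 + 6·0.1 + 40·0.08 + 341·0.26 = 270.12 m².
T₆₀ = 0.161 × 1126 / 270.12 = 0.671 s.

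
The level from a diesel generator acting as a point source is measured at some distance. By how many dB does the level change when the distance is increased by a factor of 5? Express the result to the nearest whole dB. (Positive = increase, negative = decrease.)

-14 dB

A point source loses 6 dB per doubling of distance; generally ΔL = −20·log₁₀(r₂/r₁).
ΔL = −20·log₁₀(5) = -13.98 dB.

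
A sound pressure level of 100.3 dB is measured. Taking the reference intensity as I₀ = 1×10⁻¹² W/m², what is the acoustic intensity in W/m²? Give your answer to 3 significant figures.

0.0107 W/m²

L = 10·log₁₀(I/I₀) ⇒ I = I₀·10^(L/10) = 10⁻¹² × 10^10.03.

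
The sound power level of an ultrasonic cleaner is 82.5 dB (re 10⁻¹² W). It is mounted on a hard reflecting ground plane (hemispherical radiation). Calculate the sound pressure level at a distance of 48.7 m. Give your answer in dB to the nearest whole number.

41 dB

L_p = L_w − 10·log₁₀(2π·r²) with r = 48.7 m.
2π·r² = 1.49e+04 m², 10·log₁₀ of that is 41.732 dB.
L_p = 82.5 − 41.732 = 40.77 dB.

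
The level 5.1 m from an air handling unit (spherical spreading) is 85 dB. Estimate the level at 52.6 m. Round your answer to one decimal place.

64.7 dB

For a point source, L₂ = L₁ − 20·log₁₀(r₂/r₁).
L₂ = 85 − 20·log₁₀(52.6/5.1) = 85 − 20.268 = 64.73 dB.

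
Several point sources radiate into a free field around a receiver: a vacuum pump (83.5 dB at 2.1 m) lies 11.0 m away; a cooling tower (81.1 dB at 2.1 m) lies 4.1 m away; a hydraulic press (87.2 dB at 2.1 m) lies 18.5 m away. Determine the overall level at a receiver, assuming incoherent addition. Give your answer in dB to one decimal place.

First find each source's level at the receiver (point-source: −20·log₁₀(r/r_ref)), then combine on an intensity basis.
vacuum pump: 83.5 − 20·log₁₀(11.0/2.1) = 83.5 − 14.38 = 69.12 dB.
cooling tower: 81.1 − 20·log₁₀(4.1/2.1) = 81.1 − 5.81 = 75.29 dB.
hydraulic press: 87.2 − 20·log₁₀(18.5/2.1) = 87.2 − 18.90 = 68.30 dB.
Σ 10^(L/10) = 4.872e+07 → L_total = 10·log₁₀(4.872e+07) = 76.88 dB.

76.9 dB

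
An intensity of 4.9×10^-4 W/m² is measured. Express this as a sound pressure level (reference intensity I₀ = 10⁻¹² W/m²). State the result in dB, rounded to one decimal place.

86.9 dB

L = 10·log₁₀(I/I₀) = 10·log₁₀(4.9×10^-4/10⁻¹²) = 10·log₁₀(4.9×10^8).
L = 10·(0.6902 + 8) = 86.90 dB.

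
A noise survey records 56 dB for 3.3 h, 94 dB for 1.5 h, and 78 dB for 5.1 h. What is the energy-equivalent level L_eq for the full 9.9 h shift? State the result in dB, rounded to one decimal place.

The energy average is taken in the linear domain: L_eq = 10·log₁₀[(Σ tᵢ·10^(Lᵢ/10))/T], T = 9.9 h.
Σ tᵢ·10^(Lᵢ/10) = 3.3·10^(56/10) + 1.5·10^(94/10) + 5.1·10^(78/10) = 4.091e+09.
L_eq = 10·log₁₀(4.091e+09/9.9) = 86.16 dB.

86.2 dB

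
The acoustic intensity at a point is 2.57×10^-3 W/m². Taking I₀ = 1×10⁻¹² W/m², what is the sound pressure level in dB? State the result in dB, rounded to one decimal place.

Dividing by I₀ shifts the exponent by 12: I/I₀ = 2.57×10^9.
L = 10·(0.4099 + 9) = 94.10 dB.

94.1 dB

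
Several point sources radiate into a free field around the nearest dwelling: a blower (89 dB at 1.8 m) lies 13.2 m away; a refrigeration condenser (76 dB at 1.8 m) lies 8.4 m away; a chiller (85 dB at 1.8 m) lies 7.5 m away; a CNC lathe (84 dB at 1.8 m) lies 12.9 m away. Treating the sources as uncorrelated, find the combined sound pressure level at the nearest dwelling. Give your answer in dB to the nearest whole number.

76 dB

Propagate each source to the receiver with L = L_ref − 20·log₁₀(r/r_ref), then add intensities.
blower: 89 − 20·log₁₀(13.2/1.8) = 89 − 17.31 = 71.69 dB.
refrigeration condenser: 76 − 20·log₁₀(8.4/1.8) = 76 − 13.38 = 62.62 dB.
chiller: 85 − 20·log₁₀(7.5/1.8) = 85 − 12.40 = 72.60 dB.
CNC lathe: 84 − 20·log₁₀(12.9/1.8) = 84 − 17.11 = 66.89 dB.
Σ 10^(L/10) = 3.970e+07 → L_total = 10·log₁₀(3.970e+07) = 75.99 dB.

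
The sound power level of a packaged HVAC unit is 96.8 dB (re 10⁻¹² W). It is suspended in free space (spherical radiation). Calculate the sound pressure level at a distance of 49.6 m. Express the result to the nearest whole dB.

52 dB

Free-field spherical radiation: L_p = L_w − 10·log₁₀(4π·r²), r = 49.6 m.
4π·r² = 3.092e+04 m², 10·log₁₀ of that is 44.902 dB.
L_p = 96.8 − 44.902 = 51.90 dB.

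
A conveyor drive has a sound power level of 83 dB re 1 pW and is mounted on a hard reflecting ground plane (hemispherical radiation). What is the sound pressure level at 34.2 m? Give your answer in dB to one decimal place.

Free-field hemispherical radiation: L_p = L_w − 10·log₁₀(2π·r²), r = 34.2 m.
2π·r² = 7349 m², 10·log₁₀ of that is 38.662 dB.
L_p = 83 − 38.662 = 44.34 dB.

44.3 dB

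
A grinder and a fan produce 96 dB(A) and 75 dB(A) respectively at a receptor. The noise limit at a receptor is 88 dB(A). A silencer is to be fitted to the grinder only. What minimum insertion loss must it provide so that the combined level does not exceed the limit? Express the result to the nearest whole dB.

The untreated sources together contribute 10^(75/10) = 3.162e+07, i.e. 75.00 dB(A).
To meet 88 dB(A) overall, the treated grinder may contribute at most 10^(88/10) − 3.162e+07 = 5.993e+08, i.e. 87.78 dB(A).
So the grinder must be reduced from 96 to 87.78 dB(A): IL = 8.22 dB.

8 dB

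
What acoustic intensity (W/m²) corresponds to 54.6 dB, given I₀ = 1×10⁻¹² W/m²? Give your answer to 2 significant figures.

I = I₀·10^(L/10) = 10⁻¹² × 10^(54.6/10) = 10^(-6.540).

2.9e-07 W/m²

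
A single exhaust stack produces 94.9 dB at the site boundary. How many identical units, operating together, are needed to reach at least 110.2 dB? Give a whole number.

N identical sources give L₁ + 10·log₁₀ N, so require 10·log₁₀ N ≥ 110.2 − 94.9 = 15.3 dB.
N ≥ 10^(15.3/10) = 33.884, so N = 34.

34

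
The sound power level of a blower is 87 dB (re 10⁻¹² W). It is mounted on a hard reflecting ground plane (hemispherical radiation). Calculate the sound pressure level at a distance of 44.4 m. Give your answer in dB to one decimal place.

L_p = L_w − 10·log₁₀(2π·r²) with r = 44.4 m.
2π·r² = 1.239e+04 m², 10·log₁₀ of that is 40.929 dB.
L_p = 87 − 40.929 = 46.07 dB.

46.1 dB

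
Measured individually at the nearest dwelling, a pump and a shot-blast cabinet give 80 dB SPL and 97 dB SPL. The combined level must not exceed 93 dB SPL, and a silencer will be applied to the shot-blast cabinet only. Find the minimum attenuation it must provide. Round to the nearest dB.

4 dB

Fixed contribution from the other source: Σ 10^(L/10) = 10^(80/10) = 1.000e+08 (80.00 dB SPL).
The limit corresponds to 10^(93/10) = 1.995e+09; subtracting the fixed part leaves 1.895e+09 for the shot-blast cabinet, i.e. 92.78 dB SPL.
So the shot-blast cabinet must be reduced from 97 to 92.78 dB SPL: IL = 4.22 dB.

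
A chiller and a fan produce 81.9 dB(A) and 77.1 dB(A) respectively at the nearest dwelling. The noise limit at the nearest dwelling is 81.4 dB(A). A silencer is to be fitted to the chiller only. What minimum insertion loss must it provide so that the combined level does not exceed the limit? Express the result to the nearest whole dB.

3 dB

Fixed contribution from the other source: Σ 10^(L/10) = 10^(77.1/10) = 5.129e+07 (77.10 dB(A)).
To meet 81.4 dB(A) overall, the treated chiller may contribute at most 10^(81.4/10) − 5.129e+07 = 8.675e+07, i.e. 79.38 dB(A).
Required insertion loss = 81.9 − 79.38 = 2.52 dB.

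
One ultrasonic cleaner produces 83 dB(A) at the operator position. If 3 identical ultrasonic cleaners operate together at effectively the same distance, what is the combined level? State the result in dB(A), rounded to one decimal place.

With 3 equal, uncorrelated contributions the intensity is 3× that of one unit, giving a rise of 10·log₁₀ 3.
L_total = 83 + 10·log₁₀(3) = 83 + 4.771 = 87.77 dB(A).

87.8 dB(A)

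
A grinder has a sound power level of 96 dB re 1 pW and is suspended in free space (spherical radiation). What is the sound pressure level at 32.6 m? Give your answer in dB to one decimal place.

L_p = L_w − 10·log₁₀(4π·r²) with r = 32.6 m.
4π·r² = 1.336e+04 m², 10·log₁₀ of that is 41.256 dB.
L_p = 96 − 41.256 = 54.74 dB.

54.7 dB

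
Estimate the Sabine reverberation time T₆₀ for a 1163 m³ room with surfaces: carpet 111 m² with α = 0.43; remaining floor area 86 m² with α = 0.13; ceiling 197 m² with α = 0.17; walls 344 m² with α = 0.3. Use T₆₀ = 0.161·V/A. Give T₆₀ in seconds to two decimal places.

0.96 s

A = Σ Sᵢαᵢ = 111·0.43 + 86·0.13 + 197·0.17 + 344·0.3 = 195.60 m².
T₆₀ = 0.161 × 1163 / 195.60 = 0.957 s.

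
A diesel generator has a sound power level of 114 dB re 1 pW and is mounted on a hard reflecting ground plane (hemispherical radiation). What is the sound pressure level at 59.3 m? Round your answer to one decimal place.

L_p = L_w − 10·log₁₀(2π·r²) with r = 59.3 m.
2π·r² = 2.209e+04 m², 10·log₁₀ of that is 43.443 dB.
L_p = 114 − 43.443 = 70.56 dB.

70.6 dB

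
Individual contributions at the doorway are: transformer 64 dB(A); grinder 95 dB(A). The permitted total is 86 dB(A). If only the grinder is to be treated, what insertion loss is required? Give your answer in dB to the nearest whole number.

The untreated sources together contribute 10^(64/10) = 2.512e+06, i.e. 64.00 dB(A).
To meet 86 dB(A) overall, the treated grinder may contribute at most 10^(86/10) − 2.512e+06 = 3.956e+08, i.e. 85.97 dB(A).
Required insertion loss = 95 − 85.97 = 9.03 dB.

9 dB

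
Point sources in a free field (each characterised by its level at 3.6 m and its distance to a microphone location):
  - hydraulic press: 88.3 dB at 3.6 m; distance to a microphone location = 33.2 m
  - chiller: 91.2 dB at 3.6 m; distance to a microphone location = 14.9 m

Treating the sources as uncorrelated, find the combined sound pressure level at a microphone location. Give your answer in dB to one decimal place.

First find each source's level at the receiver (point-source: −20·log₁₀(r/r_ref)), then combine on an intensity basis.
hydraulic press: 88.3 − 20·log₁₀(33.2/3.6) = 88.3 − 19.30 = 69.00 dB.
chiller: 91.2 − 20·log₁₀(14.9/3.6) = 91.2 − 12.34 = 78.86 dB.
Σ 10^(L/10) = 8.490e+07 → L_total = 10·log₁₀(8.490e+07) = 79.29 dB.

79.3 dB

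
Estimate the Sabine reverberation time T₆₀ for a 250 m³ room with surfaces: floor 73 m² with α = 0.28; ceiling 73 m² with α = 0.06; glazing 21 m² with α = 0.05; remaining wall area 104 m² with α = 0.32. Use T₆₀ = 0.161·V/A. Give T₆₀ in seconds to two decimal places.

0.68 s

Summing Sᵢαᵢ: 73·0.28 + 73·0.06 + 21·0.05 + 104·0.32 = 59.15 m².
T₆₀ = 0.161 × 250 / 59.15 = 0.680 s.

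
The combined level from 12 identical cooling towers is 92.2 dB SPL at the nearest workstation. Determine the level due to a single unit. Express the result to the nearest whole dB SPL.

Dividing the total intensity by 12 lowers the level by 10·log₁₀ 12 = 10.792 dB: L₁ = 92.2 − 10.792.

81 dB SPL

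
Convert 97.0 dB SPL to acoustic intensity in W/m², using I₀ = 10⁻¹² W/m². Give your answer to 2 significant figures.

L = 10·log₁₀(I/I₀) ⇒ I = I₀·10^(L/10) = 10⁻¹² × 10^9.70.

0.0050 W/m²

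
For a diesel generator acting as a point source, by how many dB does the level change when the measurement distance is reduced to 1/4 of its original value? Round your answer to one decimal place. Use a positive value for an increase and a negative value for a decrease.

+12.0 dB

A point source loses 6 dB per doubling of distance; generally ΔL = −20·log₁₀(r₂/r₁).
ΔL = −20·log₁₀(0.25) = +12.04 dB.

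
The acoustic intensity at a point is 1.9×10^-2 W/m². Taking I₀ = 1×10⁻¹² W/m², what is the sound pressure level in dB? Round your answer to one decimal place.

L = 10·log₁₀(I/I₀) = 10·log₁₀(1.9×10^-2/10⁻¹²) = 10·log₁₀(1.9×10^10).
L = 10·(0.2788 + 10) = 102.79 dB.

102.8 dB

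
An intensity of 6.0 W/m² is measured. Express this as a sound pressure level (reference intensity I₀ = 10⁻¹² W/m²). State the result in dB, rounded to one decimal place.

Dividing by I₀ shifts the exponent by 12: I/I₀ = 6.0×10^12.
L = 10·(0.7782 + 12) = 127.78 dB.

127.8 dB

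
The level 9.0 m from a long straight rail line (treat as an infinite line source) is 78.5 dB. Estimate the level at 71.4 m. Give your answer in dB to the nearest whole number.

70 dB

Line-source attenuation: ΔL = 10·log₁₀(r₂/r₁) = 10·log₁₀(71.4/9.0) = 8.995 dB.
L₂ = 78.5 − 10·log₁₀(71.4/9.0) = 78.5 − 8.995 = 69.51 dB.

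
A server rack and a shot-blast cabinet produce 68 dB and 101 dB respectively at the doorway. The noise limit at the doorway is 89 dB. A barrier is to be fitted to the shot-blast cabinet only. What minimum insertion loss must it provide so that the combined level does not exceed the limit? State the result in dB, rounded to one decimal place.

Fixed contribution from the other source: Σ 10^(L/10) = 10^(68/10) = 6.310e+06 (68.00 dB).
To meet 89 dB overall, the treated shot-blast cabinet may contribute at most 10^(89/10) − 6.310e+06 = 7.880e+08, i.e. 88.97 dB.
So the shot-blast cabinet must be reduced from 101 to 88.97 dB: IL = 12.03 dB.

12.0 dB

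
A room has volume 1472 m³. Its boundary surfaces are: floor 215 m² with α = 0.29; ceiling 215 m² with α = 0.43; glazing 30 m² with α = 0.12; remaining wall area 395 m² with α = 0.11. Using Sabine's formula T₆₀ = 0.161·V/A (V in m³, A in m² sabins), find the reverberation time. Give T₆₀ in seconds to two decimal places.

Total absorption A = 215·0.29 + 215·0.43 + 30·0.12 + 395·0.11 = 201.85 m² sabins.
T₆₀ = 0.161 × 1472 / 201.85 = 1.174 s.

1.17 s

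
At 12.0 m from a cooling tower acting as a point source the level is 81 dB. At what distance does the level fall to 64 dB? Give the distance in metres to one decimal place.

85.0 m

Point-source spreading drops the level by 20·log₁₀(r₂/r₁); inverting, r₂/r₁ = 10^(ΔL/20).
r₂ = 12.0·10^((81−64)/20) = 12.0·10^(17.0/20) = 84.95 m.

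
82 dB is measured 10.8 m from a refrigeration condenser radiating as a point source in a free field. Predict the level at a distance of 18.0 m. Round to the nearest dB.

78 dB

Spherical spreading from a point source gives a 20·log₁₀(r₂/r₁) drop.
L₂ = 82 − 20·log₁₀(18.0/10.8) = 82 − 4.437 = 77.56 dB.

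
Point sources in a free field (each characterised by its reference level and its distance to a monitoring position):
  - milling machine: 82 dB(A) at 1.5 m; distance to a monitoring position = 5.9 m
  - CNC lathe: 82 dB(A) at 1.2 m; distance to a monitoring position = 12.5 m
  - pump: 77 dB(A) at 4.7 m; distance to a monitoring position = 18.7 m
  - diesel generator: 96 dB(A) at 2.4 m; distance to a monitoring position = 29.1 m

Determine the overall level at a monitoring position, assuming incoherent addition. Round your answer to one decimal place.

76.2 dB(A)

First find each source's level at the receiver (point-source: −20·log₁₀(r/r_ref)), then combine on an intensity basis.
milling machine: 82 − 20·log₁₀(5.9/1.5) = 82 − 11.90 = 70.10 dB(A).
CNC lathe: 82 − 20·log₁₀(12.5/1.2) = 82 − 20.35 = 61.65 dB(A).
pump: 77 − 20·log₁₀(18.7/4.7) = 77 − 11.99 = 65.01 dB(A).
diesel generator: 96 − 20·log₁₀(29.1/2.4) = 96 − 21.67 = 74.33 dB(A).
Σ 10^(L/10) = 4.195e+07 → L_total = 10·log₁₀(4.195e+07) = 76.23 dB(A).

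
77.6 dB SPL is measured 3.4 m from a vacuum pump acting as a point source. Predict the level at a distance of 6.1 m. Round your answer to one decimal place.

72.5 dB SPL

Spherical spreading from a point source gives a 20·log₁₀(r₂/r₁) drop.
L₂ = 77.6 − 20·log₁₀(6.1/3.4) = 77.6 − 5.077 = 72.52 dB SPL.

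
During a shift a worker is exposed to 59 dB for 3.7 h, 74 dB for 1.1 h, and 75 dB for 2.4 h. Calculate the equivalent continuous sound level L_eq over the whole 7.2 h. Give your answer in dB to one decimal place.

71.7 dB

L_eq = 10·log₁₀[(1/T)·Σ tᵢ·10^(Lᵢ/10)] with T = 7.2 h.
Σ tᵢ·10^(Lᵢ/10) = 3.7·10^(59/10) + 1.1·10^(74/10) + 2.4·10^(75/10) = 1.065e+08.
L_eq = 10·log₁₀(1.065e+08/7.2) = 71.70 dB.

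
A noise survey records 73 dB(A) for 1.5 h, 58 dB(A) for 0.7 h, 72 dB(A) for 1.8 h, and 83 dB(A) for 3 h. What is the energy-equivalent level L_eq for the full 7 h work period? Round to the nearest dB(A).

Weight each interval's intensity by its duration and average over T = 7 h:
Σ tᵢ·10^(Lᵢ/10) = 1.5·10^(73/10) + 0.7·10^(58/10) + 1.8·10^(72/10) + 3·10^(83/10) = 6.575e+08.
L_eq = 10·log₁₀(6.575e+08/7) = 79.73 dB(A).

80 dB(A)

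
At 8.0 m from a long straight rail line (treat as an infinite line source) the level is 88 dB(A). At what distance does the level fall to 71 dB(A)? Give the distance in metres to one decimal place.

400.9 m

For a line source L₁ − L₂ = 10·log₁₀(r₂/r₁), so r₂ = r₁·10^((L₁−L₂)/10).
r₂ = 8.0·10^((88−71)/10) = 8.0·10^(17.0/10) = 400.95 m.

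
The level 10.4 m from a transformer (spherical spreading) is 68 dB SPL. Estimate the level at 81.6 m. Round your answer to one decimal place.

Spherical spreading from a point source gives a 20·log₁₀(r₂/r₁) drop.
L₂ = 68 − 20·log₁₀(81.6/10.4) = 68 − 17.893 = 50.11 dB SPL.

50.1 dB SPL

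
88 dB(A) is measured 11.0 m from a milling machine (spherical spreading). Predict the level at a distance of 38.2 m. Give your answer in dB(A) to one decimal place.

77.2 dB(A)

For a point source, L₂ = L₁ − 20·log₁₀(r₂/r₁).
L₂ = 88 − 20·log₁₀(38.2/11.0) = 88 − 10.813 = 77.19 dB(A).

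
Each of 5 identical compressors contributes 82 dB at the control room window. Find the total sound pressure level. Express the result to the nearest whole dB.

N identical incoherent sources raise the level by 10·log₁₀ N.
L_total = 82 + 10·log₁₀(5) = 82 + 6.990 = 88.99 dB.

89 dB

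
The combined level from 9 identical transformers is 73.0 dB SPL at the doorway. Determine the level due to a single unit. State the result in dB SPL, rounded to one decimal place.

9 equal contributions raise the level by 10·log₁₀ 9 = 9.542 dB, so each unit alone gives 73.0 − 9.542.

63.5 dB SPL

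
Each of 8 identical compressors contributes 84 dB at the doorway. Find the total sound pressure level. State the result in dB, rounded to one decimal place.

93.0 dB

With 8 equal, uncorrelated contributions the intensity is 8× that of one unit, giving a rise of 10·log₁₀ 8.
L_total = 84 + 10·log₁₀(8) = 84 + 9.031 = 93.03 dB.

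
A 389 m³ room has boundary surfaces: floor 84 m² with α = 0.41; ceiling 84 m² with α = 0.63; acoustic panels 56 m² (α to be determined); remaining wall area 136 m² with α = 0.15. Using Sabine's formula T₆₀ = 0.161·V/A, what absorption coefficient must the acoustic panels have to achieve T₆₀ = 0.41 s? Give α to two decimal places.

A = 0.161·V/T₆₀ = 0.161·389/0.41 = 152.75 m² sabins.
Absorption from the other surfaces = 84·0.41 + 84·0.63 + 136·0.15 = 107.76 m², so the acoustic panels must supply 44.99 m² over 56 m².
α = 44.99/56 = 0.803.

0.80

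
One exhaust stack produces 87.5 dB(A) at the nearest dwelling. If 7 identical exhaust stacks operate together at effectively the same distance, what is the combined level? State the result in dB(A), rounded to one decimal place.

96.0 dB(A)

N identical incoherent sources raise the level by 10·log₁₀ N.
L_total = 87.5 + 10·log₁₀(7) = 87.5 + 8.451 = 95.95 dB(A).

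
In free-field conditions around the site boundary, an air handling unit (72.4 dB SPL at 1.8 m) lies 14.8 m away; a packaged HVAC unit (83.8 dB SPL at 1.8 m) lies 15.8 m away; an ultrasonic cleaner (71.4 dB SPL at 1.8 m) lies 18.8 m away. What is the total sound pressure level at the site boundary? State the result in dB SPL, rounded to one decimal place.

65.4 dB SPL

Apply inverse-square spreading to bring every level to the receiver, then sum 10^(L/10).
air handling unit: 72.4 − 20·log₁₀(14.8/1.8) = 72.4 − 18.30 = 54.10 dB SPL.
packaged HVAC unit: 83.8 − 20·log₁₀(15.8/1.8) = 83.8 − 18.87 = 64.93 dB SPL.
ultrasonic cleaner: 71.4 − 20·log₁₀(18.8/1.8) = 71.4 − 20.38 = 51.02 dB SPL.
Σ 10^(L/10) = 3.497e+06 → L_total = 10·log₁₀(3.497e+06) = 65.44 dB SPL.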